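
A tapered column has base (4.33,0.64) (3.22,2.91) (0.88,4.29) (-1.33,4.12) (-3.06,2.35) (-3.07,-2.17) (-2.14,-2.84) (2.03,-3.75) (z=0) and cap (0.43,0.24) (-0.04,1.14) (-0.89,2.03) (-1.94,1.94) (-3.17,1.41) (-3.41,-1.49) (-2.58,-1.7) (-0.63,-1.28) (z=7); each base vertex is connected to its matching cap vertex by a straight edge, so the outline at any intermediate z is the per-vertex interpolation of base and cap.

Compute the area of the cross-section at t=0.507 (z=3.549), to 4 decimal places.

Area at t=0.507: 24.4183

Cross-section at t=0.507: each vertex is (1-t)·p0[i] + t·p1[i].
  v1: (1-0.507)·(4.33,0.64) + 0.507·(0.43,0.24) = (2.3527,0.4372)
  v2: (1-0.507)·(3.22,2.91) + 0.507·(-0.04,1.14) = (1.5672,2.0126)
  v3: (1-0.507)·(0.88,4.29) + 0.507·(-0.89,2.03) = (-0.0174,3.1442)
  v4: (1-0.507)·(-1.33,4.12) + 0.507·(-1.94,1.94) = (-1.6393,3.0147)
  v5: (1-0.507)·(-3.06,2.35) + 0.507·(-3.17,1.41) = (-3.1158,1.8734)
  v6: (1-0.507)·(-3.07,-2.17) + 0.507·(-3.41,-1.49) = (-3.2424,-1.8252)
  v7: (1-0.507)·(-2.14,-2.84) + 0.507·(-2.58,-1.7) = (-2.3631,-2.2620)
  v8: (1-0.507)·(2.03,-3.75) + 0.507·(-0.63,-1.28) = (0.6814,-2.4977)
Shoelace sum Σ(x_i·y_{i+1} − x_{i+1}·y_i):
  i=1: 2.3527·2.0126 − 1.5672·0.4372 = +4.0499 (running +4.0499)
  i=2: 1.5672·3.1442 − -0.0174·2.0126 = +4.9625 (running +9.0124)
  i=3: -0.0174·3.0147 − -1.6393·3.1442 = +5.1017 (running +14.1141)
  i=4: -1.6393·1.8734 − -3.1158·3.0147 = +6.3222 (running +20.4363)
  i=5: -3.1158·-1.8252 − -3.2424·1.8734 = +11.7614 (running +32.1977)
  i=6: -3.2424·-2.2620 − -2.3631·-1.8252 = +3.0211 (running +35.2188)
  i=7: -2.3631·-2.4977 − 0.6814·-2.2620 = +7.4436 (running +42.6624)
  i=8: 0.6814·0.4372 − 2.3527·-2.4977 = +6.1743 (running +48.8367)
Area = |Σ|/2 = |48.8367|/2 = 24.4183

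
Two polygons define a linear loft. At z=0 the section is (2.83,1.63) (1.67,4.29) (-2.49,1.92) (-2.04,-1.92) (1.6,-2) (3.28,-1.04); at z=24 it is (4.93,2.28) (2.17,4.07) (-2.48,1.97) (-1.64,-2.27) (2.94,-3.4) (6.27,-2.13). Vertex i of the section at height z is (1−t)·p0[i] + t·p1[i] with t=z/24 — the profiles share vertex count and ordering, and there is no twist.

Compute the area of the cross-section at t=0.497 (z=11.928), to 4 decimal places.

Cross-section at t=0.497: each vertex is (1-t)·p0[i] + t·p1[i].
  v1: (1-0.497)·(2.83,1.63) + 0.497·(4.93,2.28) = (3.8737,1.9530)
  v2: (1-0.497)·(1.67,4.29) + 0.497·(2.17,4.07) = (1.9185,4.1807)
  v3: (1-0.497)·(-2.49,1.92) + 0.497·(-2.48,1.97) = (-2.4850,1.9448)
  v4: (1-0.497)·(-2.04,-1.92) + 0.497·(-1.64,-2.27) = (-1.8412,-2.0939)
  v5: (1-0.497)·(1.6,-2) + 0.497·(2.94,-3.4) = (2.2660,-2.6958)
  v6: (1-0.497)·(3.28,-1.04) + 0.497·(6.27,-2.13) = (4.7660,-1.5817)
Shoelace sum Σ(x_i·y_{i+1} − x_{i+1}·y_i):
  i=1: 3.8737·4.1807 − 1.9185·1.9530 = +12.4477 (running +12.4477)
  i=2: 1.9185·1.9448 − -2.4850·4.1807 = +14.1203 (running +26.5680)
  i=3: -2.4850·-2.0939 − -1.8412·1.9448 = +8.7844 (running +35.3523)
  i=4: -1.8412·-2.6958 − 2.2660·-2.0939 = +9.7084 (running +45.0607)
  i=5: 2.2660·-1.5817 − 4.7660·-2.6958 = +9.2641 (running +54.3248)
  i=6: 4.7660·1.9530 − 3.8737·-1.5817 = +15.4354 (running +69.7602)
Area = |Σ|/2 = |69.7602|/2 = 34.8801

Area at t=0.497: 34.8801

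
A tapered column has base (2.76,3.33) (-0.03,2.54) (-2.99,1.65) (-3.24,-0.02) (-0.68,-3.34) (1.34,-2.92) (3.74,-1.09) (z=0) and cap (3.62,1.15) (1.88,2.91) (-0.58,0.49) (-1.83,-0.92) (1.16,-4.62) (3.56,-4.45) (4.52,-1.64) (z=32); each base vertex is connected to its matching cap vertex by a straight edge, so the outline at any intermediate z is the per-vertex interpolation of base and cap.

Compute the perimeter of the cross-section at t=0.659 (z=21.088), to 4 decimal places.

Cross-section at t=0.659: each vertex is (1-t)·p0[i] + t·p1[i].
  v1: (1-0.659)·(2.76,3.33) + 0.659·(3.62,1.15) = (3.3267,1.8934)
  v2: (1-0.659)·(-0.03,2.54) + 0.659·(1.88,2.91) = (1.2287,2.7838)
  v3: (1-0.659)·(-2.99,1.65) + 0.659·(-0.58,0.49) = (-1.4018,0.8856)
  v4: (1-0.659)·(-3.24,-0.02) + 0.659·(-1.83,-0.92) = (-2.3108,-0.6131)
  v5: (1-0.659)·(-0.68,-3.34) + 0.659·(1.16,-4.62) = (0.5326,-4.1835)
  v6: (1-0.659)·(1.34,-2.92) + 0.659·(3.56,-4.45) = (2.8030,-3.9283)
  v7: (1-0.659)·(3.74,-1.09) + 0.659·(4.52,-1.64) = (4.2540,-1.4525)
Perimeter = Σ |v_{i+1} − v_i|:
  edge 1→2: √(-2.0980² + 0.8904²) = 2.2792 (running 2.2792)
  edge 2→3: √(-2.6305² + -1.8983²) = 3.2439 (running 5.5231)
  edge 3→4: √(-0.9090² + -1.4987²) = 1.7528 (running 7.2759)
  edge 4→5: √(2.8434² + -3.5704²) = 4.5643 (running 11.8402)
  edge 5→6: √(2.2704² + 0.2552²) = 2.2847 (running 14.1249)
  edge 6→7: √(1.4510² + 2.4758²) = 2.8697 (running 16.9946)
  edge 7→1: √(-0.9273² + 3.3458²) = 3.4719 (running 20.4665)
Perimeter = 20.4665

Perimeter at t=0.659: 20.4665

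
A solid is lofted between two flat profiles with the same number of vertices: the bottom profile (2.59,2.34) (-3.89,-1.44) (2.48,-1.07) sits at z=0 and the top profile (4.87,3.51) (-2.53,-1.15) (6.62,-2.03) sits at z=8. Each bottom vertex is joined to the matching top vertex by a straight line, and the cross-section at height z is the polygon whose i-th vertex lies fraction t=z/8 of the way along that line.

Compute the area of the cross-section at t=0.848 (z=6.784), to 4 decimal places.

Area at t=0.848: 22.2560

Cross-section at t=0.848: each vertex is (1-t)·p0[i] + t·p1[i].
  v1: (1-0.848)·(2.59,2.34) + 0.848·(4.87,3.51) = (4.5234,3.3322)
  v2: (1-0.848)·(-3.89,-1.44) + 0.848·(-2.53,-1.15) = (-2.7367,-1.1941)
  v3: (1-0.848)·(2.48,-1.07) + 0.848·(6.62,-2.03) = (5.9907,-1.8841)
Shoelace sum Σ(x_i·y_{i+1} − x_{i+1}·y_i):
  i=1: 4.5234·-1.1941 − -2.7367·3.3322 = +3.7178 (running +3.7178)
  i=2: -2.7367·-1.8841 − 5.9907·-1.1941 = +12.3096 (running +16.0274)
  i=3: 5.9907·3.3322 − 4.5234·-1.8841 = +28.4846 (running +44.5120)
Area = |Σ|/2 = |44.5120|/2 = 22.2560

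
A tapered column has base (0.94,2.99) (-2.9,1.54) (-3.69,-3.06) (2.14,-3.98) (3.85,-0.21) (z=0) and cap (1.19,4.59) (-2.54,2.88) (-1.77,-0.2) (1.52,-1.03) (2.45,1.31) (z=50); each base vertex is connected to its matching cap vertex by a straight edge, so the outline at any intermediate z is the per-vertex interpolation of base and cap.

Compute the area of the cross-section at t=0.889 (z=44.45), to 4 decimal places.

Cross-section at t=0.889: each vertex is (1-t)·p0[i] + t·p1[i].
  v1: (1-0.889)·(0.94,2.99) + 0.889·(1.19,4.59) = (1.1622,4.4124)
  v2: (1-0.889)·(-2.9,1.54) + 0.889·(-2.54,2.88) = (-2.5800,2.7313)
  v3: (1-0.889)·(-3.69,-3.06) + 0.889·(-1.77,-0.2) = (-1.9831,-0.5175)
  v4: (1-0.889)·(2.14,-3.98) + 0.889·(1.52,-1.03) = (1.5888,-1.3575)
  v5: (1-0.889)·(3.85,-0.21) + 0.889·(2.45,1.31) = (2.6054,1.1413)
Shoelace sum Σ(x_i·y_{i+1} − x_{i+1}·y_i):
  i=1: 1.1622·2.7313 − -2.5800·4.4124 = +14.5582 (running +14.5582)
  i=2: -2.5800·-0.5175 − -1.9831·2.7313 = +6.7514 (running +21.3097)
  i=3: -1.9831·-1.3575 − 1.5888·-0.5175 = +3.5141 (running +24.8238)
  i=4: 1.5888·1.1413 − 2.6054·-1.3575 = +5.3500 (running +30.1738)
  i=5: 2.6054·4.4124 − 1.1622·1.1413 = +10.1696 (running +40.3434)
Area = |Σ|/2 = |40.3434|/2 = 20.1717

Area at t=0.889: 20.1717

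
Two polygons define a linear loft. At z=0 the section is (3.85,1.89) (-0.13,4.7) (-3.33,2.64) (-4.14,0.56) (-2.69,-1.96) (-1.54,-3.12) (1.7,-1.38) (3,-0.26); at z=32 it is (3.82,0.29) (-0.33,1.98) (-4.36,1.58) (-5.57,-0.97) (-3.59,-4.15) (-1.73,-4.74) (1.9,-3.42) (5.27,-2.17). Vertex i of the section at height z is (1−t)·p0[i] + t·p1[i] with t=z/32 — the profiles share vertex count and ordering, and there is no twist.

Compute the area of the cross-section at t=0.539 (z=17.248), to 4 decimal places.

Area at t=0.539: 43.3605

Cross-section at t=0.539: each vertex is (1-t)·p0[i] + t·p1[i].
  v1: (1-0.539)·(3.85,1.89) + 0.539·(3.82,0.29) = (3.8338,1.0276)
  v2: (1-0.539)·(-0.13,4.7) + 0.539·(-0.33,1.98) = (-0.2378,3.2339)
  v3: (1-0.539)·(-3.33,2.64) + 0.539·(-4.36,1.58) = (-3.8852,2.0687)
  v4: (1-0.539)·(-4.14,0.56) + 0.539·(-5.57,-0.97) = (-4.9108,-0.2647)
  v5: (1-0.539)·(-2.69,-1.96) + 0.539·(-3.59,-4.15) = (-3.1751,-3.1404)
  v6: (1-0.539)·(-1.54,-3.12) + 0.539·(-1.73,-4.74) = (-1.6424,-3.9932)
  v7: (1-0.539)·(1.7,-1.38) + 0.539·(1.9,-3.42) = (1.8078,-2.4796)
  v8: (1-0.539)·(3,-0.26) + 0.539·(5.27,-2.17) = (4.2235,-1.2895)
Shoelace sum Σ(x_i·y_{i+1} − x_{i+1}·y_i):
  i=1: 3.8338·3.2339 − -0.2378·1.0276 = +12.6427 (running +12.6427)
  i=2: -0.2378·2.0687 − -3.8852·3.2339 = +12.0724 (running +24.7151)
  i=3: -3.8852·-0.2647 − -4.9108·2.0687 = +11.1870 (running +35.9021)
  i=4: -4.9108·-3.1404 − -3.1751·-0.2647 = +14.5815 (running +50.4835)
  i=5: -3.1751·-3.9932 − -1.6424·-3.1404 = +7.5209 (running +58.0044)
  i=6: -1.6424·-2.4796 − 1.8078·-3.9932 = +11.2913 (running +69.2958)
  i=7: 1.8078·-1.2895 − 4.2235·-2.4796 = +8.1414 (running +77.4371)
  i=8: 4.2235·1.0276 − 3.8338·-1.2895 = +9.2838 (running +86.7209)
Area = |Σ|/2 = |86.7209|/2 = 43.3605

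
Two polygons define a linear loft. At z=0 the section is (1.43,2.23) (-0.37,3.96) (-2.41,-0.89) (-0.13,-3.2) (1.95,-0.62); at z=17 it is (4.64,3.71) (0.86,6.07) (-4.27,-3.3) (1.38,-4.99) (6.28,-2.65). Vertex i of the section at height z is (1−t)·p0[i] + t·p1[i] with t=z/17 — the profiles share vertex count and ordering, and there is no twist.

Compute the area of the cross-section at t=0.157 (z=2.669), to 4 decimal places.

Area at t=0.157: 23.7204

Cross-section at t=0.157: each vertex is (1-t)·p0[i] + t·p1[i].
  v1: (1-0.157)·(1.43,2.23) + 0.157·(4.64,3.71) = (1.9340,2.4624)
  v2: (1-0.157)·(-0.37,3.96) + 0.157·(0.86,6.07) = (-0.1769,4.2913)
  v3: (1-0.157)·(-2.41,-0.89) + 0.157·(-4.27,-3.3) = (-2.7020,-1.2684)
  v4: (1-0.157)·(-0.13,-3.2) + 0.157·(1.38,-4.99) = (0.1071,-3.4810)
  v5: (1-0.157)·(1.95,-0.62) + 0.157·(6.28,-2.65) = (2.6298,-0.9387)
Shoelace sum Σ(x_i·y_{i+1} − x_{i+1}·y_i):
  i=1: 1.9340·4.2913 − -0.1769·2.4624 = +8.7348 (running +8.7348)
  i=2: -0.1769·-1.2684 − -2.7020·4.2913 = +11.8195 (running +20.5542)
  i=3: -2.7020·-3.4810 − 0.1071·-1.2684 = +9.5416 (running +30.0958)
  i=4: 0.1071·-0.9387 − 2.6298·-3.4810 = +9.0539 (running +39.1498)
  i=5: 2.6298·2.4624 − 1.9340·-0.9387 = +8.2910 (running +47.4407)
Area = |Σ|/2 = |47.4407|/2 = 23.7204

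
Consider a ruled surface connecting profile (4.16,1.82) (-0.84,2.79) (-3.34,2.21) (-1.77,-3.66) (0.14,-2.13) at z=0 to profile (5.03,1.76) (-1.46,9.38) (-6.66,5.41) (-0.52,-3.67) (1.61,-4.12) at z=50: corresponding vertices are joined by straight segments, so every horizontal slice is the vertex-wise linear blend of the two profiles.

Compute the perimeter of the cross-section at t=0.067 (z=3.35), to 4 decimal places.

Perimeter at t=0.067: 22.5377

Cross-section at t=0.067: each vertex is (1-t)·p0[i] + t·p1[i].
  v1: (1-0.067)·(4.16,1.82) + 0.067·(5.03,1.76) = (4.2183,1.8160)
  v2: (1-0.067)·(-0.84,2.79) + 0.067·(-1.46,9.38) = (-0.8815,3.2315)
  v3: (1-0.067)·(-3.34,2.21) + 0.067·(-6.66,5.41) = (-3.5624,2.4244)
  v4: (1-0.067)·(-1.77,-3.66) + 0.067·(-0.52,-3.67) = (-1.6863,-3.6607)
  v5: (1-0.067)·(0.14,-2.13) + 0.067·(1.61,-4.12) = (0.2385,-2.2633)
Perimeter = Σ |v_{i+1} − v_i|:
  edge 1→2: √(-5.0998² + 1.4156²) = 5.2926 (running 5.2926)
  edge 2→3: √(-2.6809² + -0.8071²) = 2.7998 (running 8.0924)
  edge 3→4: √(1.8762² + -6.0851²) = 6.3677 (running 14.4602)
  edge 4→5: √(1.9247² + 1.3973²) = 2.3785 (running 16.8386)
  edge 5→1: √(3.9798² + 4.0793²) = 5.6991 (running 22.5377)
Perimeter = 22.5377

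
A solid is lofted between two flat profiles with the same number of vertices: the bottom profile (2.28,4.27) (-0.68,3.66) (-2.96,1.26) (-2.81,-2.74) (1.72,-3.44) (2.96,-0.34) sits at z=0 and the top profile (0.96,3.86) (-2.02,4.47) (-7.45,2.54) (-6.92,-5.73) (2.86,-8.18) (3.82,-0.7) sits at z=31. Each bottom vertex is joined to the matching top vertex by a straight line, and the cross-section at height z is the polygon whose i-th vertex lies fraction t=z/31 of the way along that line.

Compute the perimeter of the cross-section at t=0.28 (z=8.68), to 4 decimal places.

Perimeter at t=0.28: 27.4414

Cross-section at t=0.28: each vertex is (1-t)·p0[i] + t·p1[i].
  v1: (1-0.28)·(2.28,4.27) + 0.28·(0.96,3.86) = (1.9104,4.1552)
  v2: (1-0.28)·(-0.68,3.66) + 0.28·(-2.02,4.47) = (-1.0552,3.8868)
  v3: (1-0.28)·(-2.96,1.26) + 0.28·(-7.45,2.54) = (-4.2172,1.6184)
  v4: (1-0.28)·(-2.81,-2.74) + 0.28·(-6.92,-5.73) = (-3.9608,-3.5772)
  v5: (1-0.28)·(1.72,-3.44) + 0.28·(2.86,-8.18) = (2.0392,-4.7672)
  v6: (1-0.28)·(2.96,-0.34) + 0.28·(3.82,-0.7) = (3.2008,-0.4408)
Perimeter = Σ |v_{i+1} − v_i|:
  edge 1→2: √(-2.9656² + -0.2684²) = 2.9777 (running 2.9777)
  edge 2→3: √(-3.1620² + -2.2684²) = 3.8915 (running 6.8692)
  edge 3→4: √(0.2564² + -5.1956²) = 5.2019 (running 12.0712)
  edge 4→5: √(6.0000² + -1.1900²) = 6.1169 (running 18.1880)
  edge 5→6: √(1.1616² + 4.3264²) = 4.4796 (running 22.6677)
  edge 6→1: √(-1.2904² + 4.5960²) = 4.7737 (running 27.4414)
Perimeter = 27.4414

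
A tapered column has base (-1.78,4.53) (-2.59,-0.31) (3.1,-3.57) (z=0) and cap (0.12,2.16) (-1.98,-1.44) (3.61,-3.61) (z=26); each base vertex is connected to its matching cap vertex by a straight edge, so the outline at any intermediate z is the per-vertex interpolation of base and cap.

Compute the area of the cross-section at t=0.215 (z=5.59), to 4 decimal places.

Cross-section at t=0.215: each vertex is (1-t)·p0[i] + t·p1[i].
  v1: (1-0.215)·(-1.78,4.53) + 0.215·(0.12,2.16) = (-1.3715,4.0205)
  v2: (1-0.215)·(-2.59,-0.31) + 0.215·(-1.98,-1.44) = (-2.4588,-0.5530)
  v3: (1-0.215)·(3.1,-3.57) + 0.215·(3.61,-3.61) = (3.2096,-3.5786)
Shoelace sum Σ(x_i·y_{i+1} − x_{i+1}·y_i):
  i=1: -1.3715·-0.5530 − -2.4588·4.0205 = +10.6441 (running +10.6441)
  i=2: -2.4588·-3.5786 − 3.2096·-0.5530 = +10.5740 (running +21.2181)
  i=3: 3.2096·4.0205 − -1.3715·-3.5786 = +7.9962 (running +29.2143)
Area = |Σ|/2 = |29.2143|/2 = 14.6071

Area at t=0.215: 14.6071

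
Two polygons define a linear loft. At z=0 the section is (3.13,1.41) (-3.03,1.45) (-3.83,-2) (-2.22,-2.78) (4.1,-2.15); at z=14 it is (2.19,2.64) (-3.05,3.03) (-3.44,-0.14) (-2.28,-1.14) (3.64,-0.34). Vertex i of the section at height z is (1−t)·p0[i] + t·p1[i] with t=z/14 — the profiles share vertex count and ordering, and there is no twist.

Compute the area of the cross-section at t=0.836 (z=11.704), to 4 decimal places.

Cross-section at t=0.836: each vertex is (1-t)·p0[i] + t·p1[i].
  v1: (1-0.836)·(3.13,1.41) + 0.836·(2.19,2.64) = (2.3442,2.4383)
  v2: (1-0.836)·(-3.03,1.45) + 0.836·(-3.05,3.03) = (-3.0467,2.7709)
  v3: (1-0.836)·(-3.83,-2) + 0.836·(-3.44,-0.14) = (-3.5040,-0.4450)
  v4: (1-0.836)·(-2.22,-2.78) + 0.836·(-2.28,-1.14) = (-2.2702,-1.4090)
  v5: (1-0.836)·(4.1,-2.15) + 0.836·(3.64,-0.34) = (3.7154,-0.6368)
Shoelace sum Σ(x_i·y_{i+1} − x_{i+1}·y_i):
  i=1: 2.3442·2.7709 − -3.0467·2.4383 = +13.9241 (running +13.9241)
  i=2: -3.0467·-0.4450 − -3.5040·2.7709 = +11.0650 (running +24.9891)
  i=3: -3.5040·-1.4090 − -2.2702·-0.4450 = +3.9266 (running +28.9157)
  i=4: -2.2702·-0.6368 − 3.7154·-1.4090 = +6.6806 (running +35.5964)
  i=5: 3.7154·2.4383 − 2.3442·-0.6368 = +10.5521 (running +46.1485)
Area = |Σ|/2 = |46.1485|/2 = 23.0743

Area at t=0.836: 23.0743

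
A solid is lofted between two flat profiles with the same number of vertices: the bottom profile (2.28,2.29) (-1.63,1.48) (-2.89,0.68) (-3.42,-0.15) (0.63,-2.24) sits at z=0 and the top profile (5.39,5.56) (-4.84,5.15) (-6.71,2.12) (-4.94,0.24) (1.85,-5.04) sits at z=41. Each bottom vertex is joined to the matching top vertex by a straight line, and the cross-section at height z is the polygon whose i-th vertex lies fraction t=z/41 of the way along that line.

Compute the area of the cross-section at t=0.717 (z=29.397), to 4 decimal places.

Cross-section at t=0.717: each vertex is (1-t)·p0[i] + t·p1[i].
  v1: (1-0.717)·(2.28,2.29) + 0.717·(5.39,5.56) = (4.5099,4.6346)
  v2: (1-0.717)·(-1.63,1.48) + 0.717·(-4.84,5.15) = (-3.9316,4.1114)
  v3: (1-0.717)·(-2.89,0.68) + 0.717·(-6.71,2.12) = (-5.6289,1.7125)
  v4: (1-0.717)·(-3.42,-0.15) + 0.717·(-4.94,0.24) = (-4.5098,0.1296)
  v5: (1-0.717)·(0.63,-2.24) + 0.717·(1.85,-5.04) = (1.5047,-4.2476)
Shoelace sum Σ(x_i·y_{i+1} − x_{i+1}·y_i):
  i=1: 4.5099·4.1114 − -3.9316·4.6346 = +36.7630 (running +36.7630)
  i=2: -3.9316·1.7125 − -5.6289·4.1114 = +16.4100 (running +53.1731)
  i=3: -5.6289·0.1296 − -4.5098·1.7125 = +6.9933 (running +60.1664)
  i=4: -4.5098·-4.2476 − 1.5047·0.1296 = +18.9609 (running +79.1274)
  i=5: 1.5047·4.6346 − 4.5099·-4.2476 = +26.1300 (running +105.2573)
Area = |Σ|/2 = |105.2573|/2 = 52.6287

Area at t=0.717: 52.6287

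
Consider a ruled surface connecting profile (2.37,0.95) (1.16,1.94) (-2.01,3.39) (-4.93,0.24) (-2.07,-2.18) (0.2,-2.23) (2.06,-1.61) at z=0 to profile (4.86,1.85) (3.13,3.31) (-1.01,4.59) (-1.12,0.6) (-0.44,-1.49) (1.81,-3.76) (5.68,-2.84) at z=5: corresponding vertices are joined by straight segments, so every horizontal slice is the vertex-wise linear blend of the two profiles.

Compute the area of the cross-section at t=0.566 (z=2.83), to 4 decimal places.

Area at t=0.566: 33.3251

Cross-section at t=0.566: each vertex is (1-t)·p0[i] + t·p1[i].
  v1: (1-0.566)·(2.37,0.95) + 0.566·(4.86,1.85) = (3.7793,1.4594)
  v2: (1-0.566)·(1.16,1.94) + 0.566·(3.13,3.31) = (2.2750,2.7154)
  v3: (1-0.566)·(-2.01,3.39) + 0.566·(-1.01,4.59) = (-1.4440,4.0692)
  v4: (1-0.566)·(-4.93,0.24) + 0.566·(-1.12,0.6) = (-2.7735,0.4438)
  v5: (1-0.566)·(-2.07,-2.18) + 0.566·(-0.44,-1.49) = (-1.1474,-1.7895)
  v6: (1-0.566)·(0.2,-2.23) + 0.566·(1.81,-3.76) = (1.1113,-3.0960)
  v7: (1-0.566)·(2.06,-1.61) + 0.566·(5.68,-2.84) = (4.1089,-2.3062)
Shoelace sum Σ(x_i·y_{i+1} − x_{i+1}·y_i):
  i=1: 3.7793·2.7154 − 2.2750·1.4594 = +6.9423 (running +6.9423)
  i=2: 2.2750·4.0692 − -1.4440·2.7154 = +13.1786 (running +20.1209)
  i=3: -1.4440·0.4438 − -2.7735·4.0692 = +10.6453 (running +30.7662)
  i=4: -2.7735·-1.7895 − -1.1474·0.4438 = +5.4723 (running +36.2385)
  i=5: -1.1474·-3.0960 − 1.1113·-1.7895 = +5.5409 (running +41.7795)
  i=6: 1.1113·-2.3062 − 4.1089·-3.0960 = +10.1584 (running +51.9378)
  i=7: 4.1089·1.4594 − 3.7793·-2.3062 = +14.7124 (running +66.6502)
Area = |Σ|/2 = |66.6502|/2 = 33.3251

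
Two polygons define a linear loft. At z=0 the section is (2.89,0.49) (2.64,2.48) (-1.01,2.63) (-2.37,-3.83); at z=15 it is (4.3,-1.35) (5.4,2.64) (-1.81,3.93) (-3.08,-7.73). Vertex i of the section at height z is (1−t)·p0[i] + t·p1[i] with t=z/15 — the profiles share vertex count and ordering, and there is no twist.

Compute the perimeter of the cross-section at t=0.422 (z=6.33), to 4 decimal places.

Cross-section at t=0.422: each vertex is (1-t)·p0[i] + t·p1[i].
  v1: (1-0.422)·(2.89,0.49) + 0.422·(4.3,-1.35) = (3.4850,-0.2865)
  v2: (1-0.422)·(2.64,2.48) + 0.422·(5.4,2.64) = (3.8047,2.5475)
  v3: (1-0.422)·(-1.01,2.63) + 0.422·(-1.81,3.93) = (-1.3476,3.1786)
  v4: (1-0.422)·(-2.37,-3.83) + 0.422·(-3.08,-7.73) = (-2.6696,-5.4758)
Perimeter = Σ |v_{i+1} − v_i|:
  edge 1→2: √(0.3197² + 2.8340²) = 2.8520 (running 2.8520)
  edge 2→3: √(-5.1523² + 0.6311²) = 5.1908 (running 8.0428)
  edge 3→4: √(-1.3220² + -8.6544²) = 8.7548 (running 16.7976)
  edge 4→1: √(6.1546² + 5.1893²) = 8.0504 (running 24.8480)
Perimeter = 24.8480

Perimeter at t=0.422: 24.8480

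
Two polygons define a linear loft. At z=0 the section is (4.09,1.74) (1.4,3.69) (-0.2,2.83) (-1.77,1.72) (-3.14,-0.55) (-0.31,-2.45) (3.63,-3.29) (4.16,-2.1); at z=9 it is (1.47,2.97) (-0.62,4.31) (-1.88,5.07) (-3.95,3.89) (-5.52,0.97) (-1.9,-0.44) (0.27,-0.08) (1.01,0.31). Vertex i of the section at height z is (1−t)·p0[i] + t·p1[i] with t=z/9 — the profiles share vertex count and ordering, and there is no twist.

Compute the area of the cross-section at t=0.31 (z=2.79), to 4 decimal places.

Cross-section at t=0.31: each vertex is (1-t)·p0[i] + t·p1[i].
  v1: (1-0.31)·(4.09,1.74) + 0.31·(1.47,2.97) = (3.2778,2.1213)
  v2: (1-0.31)·(1.4,3.69) + 0.31·(-0.62,4.31) = (0.7738,3.8822)
  v3: (1-0.31)·(-0.2,2.83) + 0.31·(-1.88,5.07) = (-0.7208,3.5244)
  v4: (1-0.31)·(-1.77,1.72) + 0.31·(-3.95,3.89) = (-2.4458,2.3927)
  v5: (1-0.31)·(-3.14,-0.55) + 0.31·(-5.52,0.97) = (-3.8778,-0.0788)
  v6: (1-0.31)·(-0.31,-2.45) + 0.31·(-1.9,-0.44) = (-0.8029,-1.8269)
  v7: (1-0.31)·(3.63,-3.29) + 0.31·(0.27,-0.08) = (2.5884,-2.2949)
  v8: (1-0.31)·(4.16,-2.1) + 0.31·(1.01,0.31) = (3.1835,-1.3529)
Shoelace sum Σ(x_i·y_{i+1} − x_{i+1}·y_i):
  i=1: 3.2778·3.8822 − 0.7738·2.1213 = +11.0836 (running +11.0836)
  i=2: 0.7738·3.5244 − -0.7208·3.8822 = +5.5255 (running +16.6091)
  i=3: -0.7208·2.3927 − -2.4458·3.5244 = +6.8953 (running +23.5044)
  i=4: -2.4458·-0.0788 − -3.8778·2.3927 = +9.4711 (running +32.9755)
  i=5: -3.8778·-1.8269 − -0.8029·-0.0788 = +7.0211 (running +39.9966)
  i=6: -0.8029·-2.2949 − 2.5884·-1.8269 = +6.5713 (running +46.5680)
  i=7: 2.5884·-1.3529 − 3.1835·-2.2949 = +3.8040 (running +50.3719)
  i=8: 3.1835·2.1213 − 3.2778·-1.3529 = +11.1877 (running +61.5596)
Area = |Σ|/2 = |61.5596|/2 = 30.7798

Area at t=0.31: 30.7798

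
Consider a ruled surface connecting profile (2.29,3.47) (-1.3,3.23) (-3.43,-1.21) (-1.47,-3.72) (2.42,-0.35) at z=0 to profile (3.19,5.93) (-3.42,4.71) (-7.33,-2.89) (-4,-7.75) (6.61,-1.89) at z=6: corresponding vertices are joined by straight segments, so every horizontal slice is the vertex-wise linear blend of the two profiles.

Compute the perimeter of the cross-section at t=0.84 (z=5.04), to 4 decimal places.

Perimeter at t=0.84: 38.3721

Cross-section at t=0.84: each vertex is (1-t)·p0[i] + t·p1[i].
  v1: (1-0.84)·(2.29,3.47) + 0.84·(3.19,5.93) = (3.0460,5.5364)
  v2: (1-0.84)·(-1.3,3.23) + 0.84·(-3.42,4.71) = (-3.0808,4.4732)
  v3: (1-0.84)·(-3.43,-1.21) + 0.84·(-7.33,-2.89) = (-6.7060,-2.6212)
  v4: (1-0.84)·(-1.47,-3.72) + 0.84·(-4,-7.75) = (-3.5952,-7.1052)
  v5: (1-0.84)·(2.42,-0.35) + 0.84·(6.61,-1.89) = (5.9396,-1.6436)
Perimeter = Σ |v_{i+1} − v_i|:
  edge 1→2: √(-6.1268² + -1.0632²) = 6.2184 (running 6.2184)
  edge 2→3: √(-3.6252² + -7.0944²) = 7.9670 (running 14.1853)
  edge 3→4: √(3.1108² + -4.4840²) = 5.4574 (running 19.6427)
  edge 4→5: √(9.5348² + 5.4616²) = 10.9882 (running 30.6310)
  edge 5→1: √(-2.8936² + 7.1800²) = 7.7411 (running 38.3721)
Perimeter = 38.3721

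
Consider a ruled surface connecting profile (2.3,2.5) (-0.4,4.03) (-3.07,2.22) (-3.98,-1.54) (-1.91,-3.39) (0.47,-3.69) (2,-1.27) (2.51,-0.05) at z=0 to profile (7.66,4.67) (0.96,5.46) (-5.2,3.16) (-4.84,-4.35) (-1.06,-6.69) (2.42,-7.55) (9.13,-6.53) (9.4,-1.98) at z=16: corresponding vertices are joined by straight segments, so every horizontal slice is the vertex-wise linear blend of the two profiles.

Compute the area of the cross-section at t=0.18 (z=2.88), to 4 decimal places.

Cross-section at t=0.18: each vertex is (1-t)·p0[i] + t·p1[i].
  v1: (1-0.18)·(2.3,2.5) + 0.18·(7.66,4.67) = (3.2648,2.8906)
  v2: (1-0.18)·(-0.4,4.03) + 0.18·(0.96,5.46) = (-0.1552,4.2874)
  v3: (1-0.18)·(-3.07,2.22) + 0.18·(-5.2,3.16) = (-3.4534,2.3892)
  v4: (1-0.18)·(-3.98,-1.54) + 0.18·(-4.84,-4.35) = (-4.1348,-2.0458)
  v5: (1-0.18)·(-1.91,-3.39) + 0.18·(-1.06,-6.69) = (-1.7570,-3.9840)
  v6: (1-0.18)·(0.47,-3.69) + 0.18·(2.42,-7.55) = (0.8210,-4.3848)
  v7: (1-0.18)·(2,-1.27) + 0.18·(9.13,-6.53) = (3.2834,-2.2168)
  v8: (1-0.18)·(2.51,-0.05) + 0.18·(9.4,-1.98) = (3.7502,-0.3974)
Shoelace sum Σ(x_i·y_{i+1} − x_{i+1}·y_i):
  i=1: 3.2648·4.2874 − -0.1552·2.8906 = +14.4461 (running +14.4461)
  i=2: -0.1552·2.3892 − -3.4534·4.2874 = +14.4353 (running +28.8814)
  i=3: -3.4534·-2.0458 − -4.1348·2.3892 = +16.9438 (running +45.8253)
  i=4: -4.1348·-3.9840 − -1.7570·-2.0458 = +12.8786 (running +58.7038)
  i=5: -1.7570·-4.3848 − 0.8210·-3.9840 = +10.9750 (running +69.6788)
  i=6: 0.8210·-2.2168 − 3.2834·-4.3848 = +12.5771 (running +82.2558)
  i=7: 3.2834·-0.3974 − 3.7502·-2.2168 = +7.0086 (running +89.2645)
  i=8: 3.7502·2.8906 − 3.2648·-0.3974 = +12.1378 (running +101.4022)
Area = |Σ|/2 = |101.4022|/2 = 50.7011

Area at t=0.18: 50.7011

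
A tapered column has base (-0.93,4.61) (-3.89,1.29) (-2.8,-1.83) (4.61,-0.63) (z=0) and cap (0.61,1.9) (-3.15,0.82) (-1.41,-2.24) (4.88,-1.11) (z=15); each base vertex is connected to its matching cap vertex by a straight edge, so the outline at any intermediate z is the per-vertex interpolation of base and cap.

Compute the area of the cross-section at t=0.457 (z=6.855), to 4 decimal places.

Area at t=0.457: 24.1895

Cross-section at t=0.457: each vertex is (1-t)·p0[i] + t·p1[i].
  v1: (1-0.457)·(-0.93,4.61) + 0.457·(0.61,1.9) = (-0.2262,3.3715)
  v2: (1-0.457)·(-3.89,1.29) + 0.457·(-3.15,0.82) = (-3.5518,1.0752)
  v3: (1-0.457)·(-2.8,-1.83) + 0.457·(-1.41,-2.24) = (-2.1648,-2.0174)
  v4: (1-0.457)·(4.61,-0.63) + 0.457·(4.88,-1.11) = (4.7334,-0.8494)
Shoelace sum Σ(x_i·y_{i+1} − x_{i+1}·y_i):
  i=1: -0.2262·1.0752 − -3.5518·3.3715 = +11.7318 (running +11.7318)
  i=2: -3.5518·-2.0174 − -2.1648·1.0752 = +9.4929 (running +21.2248)
  i=3: -2.1648·-0.8494 − 4.7334·-2.0174 = +11.3877 (running +32.6124)
  i=4: 4.7334·3.3715 − -0.2262·-0.8494 = +15.7666 (running +48.3790)
Area = |Σ|/2 = |48.3790|/2 = 24.1895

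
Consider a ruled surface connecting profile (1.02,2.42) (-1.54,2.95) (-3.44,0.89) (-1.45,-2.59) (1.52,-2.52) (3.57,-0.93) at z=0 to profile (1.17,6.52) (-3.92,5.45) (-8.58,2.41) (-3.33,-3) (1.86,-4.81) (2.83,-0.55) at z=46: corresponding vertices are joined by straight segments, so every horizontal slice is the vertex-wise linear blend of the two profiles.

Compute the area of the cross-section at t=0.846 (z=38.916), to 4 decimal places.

Area at t=0.846: 68.4285

Cross-section at t=0.846: each vertex is (1-t)·p0[i] + t·p1[i].
  v1: (1-0.846)·(1.02,2.42) + 0.846·(1.17,6.52) = (1.1469,5.8886)
  v2: (1-0.846)·(-1.54,2.95) + 0.846·(-3.92,5.45) = (-3.5535,5.0650)
  v3: (1-0.846)·(-3.44,0.89) + 0.846·(-8.58,2.41) = (-7.7884,2.1759)
  v4: (1-0.846)·(-1.45,-2.59) + 0.846·(-3.33,-3) = (-3.0405,-2.9369)
  v5: (1-0.846)·(1.52,-2.52) + 0.846·(1.86,-4.81) = (1.8076,-4.4573)
  v6: (1-0.846)·(3.57,-0.93) + 0.846·(2.83,-0.55) = (2.9440,-0.6085)
Shoelace sum Σ(x_i·y_{i+1} − x_{i+1}·y_i):
  i=1: 1.1469·5.0650 − -3.5535·5.8886 = +26.7341 (running +26.7341)
  i=2: -3.5535·2.1759 − -7.7884·5.0650 = +31.7164 (running +58.4504)
  i=3: -7.7884·-2.9369 − -3.0405·2.1759 = +29.4894 (running +87.9398)
  i=4: -3.0405·-4.4573 − 1.8076·-2.9369 = +18.8612 (running +106.8011)
  i=5: 1.8076·-0.6085 − 2.9440·-4.4573 = +12.0222 (running +118.8233)
  i=6: 2.9440·5.8886 − 1.1469·-0.6085 = +18.0337 (running +136.8570)
Area = |Σ|/2 = |136.8570|/2 = 68.4285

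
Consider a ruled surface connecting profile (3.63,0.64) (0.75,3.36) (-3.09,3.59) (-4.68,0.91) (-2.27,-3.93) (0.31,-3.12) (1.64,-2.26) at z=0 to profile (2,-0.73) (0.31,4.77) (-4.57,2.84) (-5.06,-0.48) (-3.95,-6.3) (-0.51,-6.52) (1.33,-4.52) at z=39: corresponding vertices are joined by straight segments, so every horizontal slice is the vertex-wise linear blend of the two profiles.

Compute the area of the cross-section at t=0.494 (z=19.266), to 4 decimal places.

Area at t=0.494: 50.1836

Cross-section at t=0.494: each vertex is (1-t)·p0[i] + t·p1[i].
  v1: (1-0.494)·(3.63,0.64) + 0.494·(2,-0.73) = (2.8248,-0.0368)
  v2: (1-0.494)·(0.75,3.36) + 0.494·(0.31,4.77) = (0.5326,4.0565)
  v3: (1-0.494)·(-3.09,3.59) + 0.494·(-4.57,2.84) = (-3.8211,3.2195)
  v4: (1-0.494)·(-4.68,0.91) + 0.494·(-5.06,-0.48) = (-4.8677,0.2233)
  v5: (1-0.494)·(-2.27,-3.93) + 0.494·(-3.95,-6.3) = (-3.0999,-5.1008)
  v6: (1-0.494)·(0.31,-3.12) + 0.494·(-0.51,-6.52) = (-0.0951,-4.7996)
  v7: (1-0.494)·(1.64,-2.26) + 0.494·(1.33,-4.52) = (1.4869,-3.3764)
Shoelace sum Σ(x_i·y_{i+1} − x_{i+1}·y_i):
  i=1: 2.8248·4.0565 − 0.5326·-0.0368 = +11.4784 (running +11.4784)
  i=2: 0.5326·3.2195 − -3.8211·4.0565 = +17.2154 (running +28.6938)
  i=3: -3.8211·0.2233 − -4.8677·3.2195 = +14.8182 (running +43.5120)
  i=4: -4.8677·-5.1008 − -3.0999·0.2233 = +25.5215 (running +69.0335)
  i=5: -3.0999·-4.7996 − -0.0951·-5.1008 = +14.3934 (running +83.4269)
  i=6: -0.0951·-3.3764 − 1.4869·-4.7996 = +7.4574 (running +90.8843)
  i=7: 1.4869·-0.0368 − 2.8248·-3.3764 = +9.4830 (running +100.3673)
Area = |Σ|/2 = |100.3673|/2 = 50.1836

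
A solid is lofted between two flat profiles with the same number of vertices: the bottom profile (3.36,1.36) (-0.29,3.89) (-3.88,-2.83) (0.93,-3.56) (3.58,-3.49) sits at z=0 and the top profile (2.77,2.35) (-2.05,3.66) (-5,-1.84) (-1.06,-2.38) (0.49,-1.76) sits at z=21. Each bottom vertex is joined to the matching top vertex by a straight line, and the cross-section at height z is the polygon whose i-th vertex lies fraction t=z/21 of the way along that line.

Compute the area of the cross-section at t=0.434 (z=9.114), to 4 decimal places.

Area at t=0.434: 32.6732

Cross-section at t=0.434: each vertex is (1-t)·p0[i] + t·p1[i].
  v1: (1-0.434)·(3.36,1.36) + 0.434·(2.77,2.35) = (3.1039,1.7897)
  v2: (1-0.434)·(-0.29,3.89) + 0.434·(-2.05,3.66) = (-1.0538,3.7902)
  v3: (1-0.434)·(-3.88,-2.83) + 0.434·(-5,-1.84) = (-4.3661,-2.4003)
  v4: (1-0.434)·(0.93,-3.56) + 0.434·(-1.06,-2.38) = (0.0663,-3.0479)
  v5: (1-0.434)·(3.58,-3.49) + 0.434·(0.49,-1.76) = (2.2389,-2.7392)
Shoelace sum Σ(x_i·y_{i+1} − x_{i+1}·y_i):
  i=1: 3.1039·3.7902 − -1.0538·1.7897 = +13.6505 (running +13.6505)
  i=2: -1.0538·-2.4003 − -4.3661·3.7902 = +19.0778 (running +32.7283)
  i=3: -4.3661·-3.0479 − 0.0663·-2.4003 = +13.4665 (running +46.1948)
  i=4: 0.0663·-2.7392 − 2.2389·-3.0479 = +6.6423 (running +52.8371)
  i=5: 2.2389·1.7897 − 3.1039·-2.7392 = +12.5092 (running +65.3463)
Area = |Σ|/2 = |65.3463|/2 = 32.6732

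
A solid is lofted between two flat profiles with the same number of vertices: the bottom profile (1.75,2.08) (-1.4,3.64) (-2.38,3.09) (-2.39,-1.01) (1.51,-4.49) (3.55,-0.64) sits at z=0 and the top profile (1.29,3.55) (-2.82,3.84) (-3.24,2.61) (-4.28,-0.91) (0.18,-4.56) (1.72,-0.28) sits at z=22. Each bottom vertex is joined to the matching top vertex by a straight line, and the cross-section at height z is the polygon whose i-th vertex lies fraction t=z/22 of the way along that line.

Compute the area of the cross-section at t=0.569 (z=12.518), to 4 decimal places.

Area at t=0.569: 32.2450

Cross-section at t=0.569: each vertex is (1-t)·p0[i] + t·p1[i].
  v1: (1-0.569)·(1.75,2.08) + 0.569·(1.29,3.55) = (1.4883,2.9164)
  v2: (1-0.569)·(-1.4,3.64) + 0.569·(-2.82,3.84) = (-2.2080,3.7538)
  v3: (1-0.569)·(-2.38,3.09) + 0.569·(-3.24,2.61) = (-2.8693,2.8169)
  v4: (1-0.569)·(-2.39,-1.01) + 0.569·(-4.28,-0.91) = (-3.4654,-0.9531)
  v5: (1-0.569)·(1.51,-4.49) + 0.569·(0.18,-4.56) = (0.7532,-4.5298)
  v6: (1-0.569)·(3.55,-0.64) + 0.569·(1.72,-0.28) = (2.5087,-0.4352)
Shoelace sum Σ(x_i·y_{i+1} − x_{i+1}·y_i):
  i=1: 1.4883·3.7538 − -2.2080·2.9164 = +12.0260 (running +12.0260)
  i=2: -2.2080·2.8169 − -2.8693·3.7538 = +4.5513 (running +16.5774)
  i=3: -2.8693·-0.9531 − -3.4654·2.8169 = +12.4964 (running +29.0738)
  i=4: -3.4654·-4.5298 − 0.7532·-0.9531 = +16.4156 (running +45.4894)
  i=5: 0.7532·-0.4352 − 2.5087·-4.5298 = +11.0363 (running +56.5257)
  i=6: 2.5087·2.9164 − 1.4883·-0.4352 = +7.9642 (running +64.4899)
Area = |Σ|/2 = |64.4899|/2 = 32.2450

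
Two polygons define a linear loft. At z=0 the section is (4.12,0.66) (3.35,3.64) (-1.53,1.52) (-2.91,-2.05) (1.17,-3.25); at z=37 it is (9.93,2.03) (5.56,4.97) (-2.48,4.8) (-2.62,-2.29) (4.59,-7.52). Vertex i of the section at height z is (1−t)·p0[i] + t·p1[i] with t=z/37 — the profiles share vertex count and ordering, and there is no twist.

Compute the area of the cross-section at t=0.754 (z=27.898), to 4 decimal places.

Area at t=0.754: 82.1554

Cross-section at t=0.754: each vertex is (1-t)·p0[i] + t·p1[i].
  v1: (1-0.754)·(4.12,0.66) + 0.754·(9.93,2.03) = (8.5007,1.6930)
  v2: (1-0.754)·(3.35,3.64) + 0.754·(5.56,4.97) = (5.0163,4.6428)
  v3: (1-0.754)·(-1.53,1.52) + 0.754·(-2.48,4.8) = (-2.2463,3.9931)
  v4: (1-0.754)·(-2.91,-2.05) + 0.754·(-2.62,-2.29) = (-2.6913,-2.2310)
  v5: (1-0.754)·(1.17,-3.25) + 0.754·(4.59,-7.52) = (3.7487,-6.4696)
Shoelace sum Σ(x_i·y_{i+1} − x_{i+1}·y_i):
  i=1: 8.5007·4.6428 − 5.0163·1.6930 = +30.9748 (running +30.9748)
  i=2: 5.0163·3.9931 − -2.2463·4.6428 = +30.4600 (running +61.4349)
  i=3: -2.2463·-2.2310 − -2.6913·3.9931 = +15.7582 (running +77.1931)
  i=4: -2.6913·-6.4696 − 3.7487·-2.2310 = +25.7750 (running +102.9681)
  i=5: 3.7487·1.6930 − 8.5007·-6.4696 = +61.3427 (running +164.3108)
Area = |Σ|/2 = |164.3108|/2 = 82.1554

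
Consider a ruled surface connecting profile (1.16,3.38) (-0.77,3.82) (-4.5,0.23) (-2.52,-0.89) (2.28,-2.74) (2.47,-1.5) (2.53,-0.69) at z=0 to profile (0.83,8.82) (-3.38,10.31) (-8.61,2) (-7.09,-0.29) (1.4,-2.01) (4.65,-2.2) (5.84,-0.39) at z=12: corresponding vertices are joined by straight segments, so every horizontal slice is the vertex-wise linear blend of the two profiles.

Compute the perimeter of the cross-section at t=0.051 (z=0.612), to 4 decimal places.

Perimeter at t=0.051: 21.7972

Cross-section at t=0.051: each vertex is (1-t)·p0[i] + t·p1[i].
  v1: (1-0.051)·(1.16,3.38) + 0.051·(0.83,8.82) = (1.1432,3.6574)
  v2: (1-0.051)·(-0.77,3.82) + 0.051·(-3.38,10.31) = (-0.9031,4.1510)
  v3: (1-0.051)·(-4.5,0.23) + 0.051·(-8.61,2) = (-4.7096,0.3203)
  v4: (1-0.051)·(-2.52,-0.89) + 0.051·(-7.09,-0.29) = (-2.7531,-0.8594)
  v5: (1-0.051)·(2.28,-2.74) + 0.051·(1.4,-2.01) = (2.2351,-2.7028)
  v6: (1-0.051)·(2.47,-1.5) + 0.051·(4.65,-2.2) = (2.5812,-1.5357)
  v7: (1-0.051)·(2.53,-0.69) + 0.051·(5.84,-0.39) = (2.6988,-0.6747)
Perimeter = Σ |v_{i+1} − v_i|:
  edge 1→2: √(-2.0463² + 0.4936²) = 2.1050 (running 2.1050)
  edge 2→3: √(-3.8065² + -3.8307²) = 5.4004 (running 7.5053)
  edge 3→4: √(1.9565² + -1.1797²) = 2.2847 (running 9.7900)
  edge 4→5: √(4.9882² + -1.8434²) = 5.3179 (running 15.1079)
  edge 5→6: √(0.3461² + 1.1671²) = 1.2173 (running 16.3252)
  edge 6→7: √(0.1176² + 0.8610²) = 0.8690 (running 17.1942)
  edge 7→1: √(-1.5556² + 4.3321²) = 4.6030 (running 21.7972)
Perimeter = 21.7972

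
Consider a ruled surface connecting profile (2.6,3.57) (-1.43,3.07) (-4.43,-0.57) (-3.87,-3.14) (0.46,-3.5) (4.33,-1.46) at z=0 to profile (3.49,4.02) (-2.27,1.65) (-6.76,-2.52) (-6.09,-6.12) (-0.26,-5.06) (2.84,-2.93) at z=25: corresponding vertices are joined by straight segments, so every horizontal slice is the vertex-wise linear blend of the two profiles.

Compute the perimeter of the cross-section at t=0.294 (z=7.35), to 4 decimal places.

Cross-section at t=0.294: each vertex is (1-t)·p0[i] + t·p1[i].
  v1: (1-0.294)·(2.6,3.57) + 0.294·(3.49,4.02) = (2.8617,3.7023)
  v2: (1-0.294)·(-1.43,3.07) + 0.294·(-2.27,1.65) = (-1.6770,2.6525)
  v3: (1-0.294)·(-4.43,-0.57) + 0.294·(-6.76,-2.52) = (-5.1150,-1.1433)
  v4: (1-0.294)·(-3.87,-3.14) + 0.294·(-6.09,-6.12) = (-4.5227,-4.0161)
  v5: (1-0.294)·(0.46,-3.5) + 0.294·(-0.26,-5.06) = (0.2483,-3.9586)
  v6: (1-0.294)·(4.33,-1.46) + 0.294·(2.84,-2.93) = (3.8919,-1.8922)
Perimeter = Σ |v_{i+1} − v_i|:
  edge 1→2: √(-4.5386² + -1.0498²) = 4.6584 (running 4.6584)
  edge 2→3: √(-3.4381² + -3.7958²) = 5.1214 (running 9.7798)
  edge 3→4: √(0.5923² + -2.8728²) = 2.9333 (running 12.7131)
  edge 4→5: √(4.7710² + 0.0575²) = 4.7713 (running 17.4844)
  edge 5→6: √(3.6436² + 2.0665²) = 4.1888 (running 21.6732)
  edge 6→1: √(-1.0303² + 5.5945²) = 5.6886 (running 27.3618)
Perimeter = 27.3618

Perimeter at t=0.294: 27.3618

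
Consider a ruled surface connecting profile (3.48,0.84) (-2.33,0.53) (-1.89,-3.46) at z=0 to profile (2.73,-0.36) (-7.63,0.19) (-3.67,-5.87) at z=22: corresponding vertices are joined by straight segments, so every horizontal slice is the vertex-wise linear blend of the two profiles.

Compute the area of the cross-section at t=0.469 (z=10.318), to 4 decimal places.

Area at t=0.469: 19.6067

Cross-section at t=0.469: each vertex is (1-t)·p0[i] + t·p1[i].
  v1: (1-0.469)·(3.48,0.84) + 0.469·(2.73,-0.36) = (3.1283,0.2772)
  v2: (1-0.469)·(-2.33,0.53) + 0.469·(-7.63,0.19) = (-4.8157,0.3705)
  v3: (1-0.469)·(-1.89,-3.46) + 0.469·(-3.67,-5.87) = (-2.7248,-4.5903)
Shoelace sum Σ(x_i·y_{i+1} − x_{i+1}·y_i):
  i=1: 3.1283·0.3705 − -4.8157·0.2772 = +2.4941 (running +2.4941)
  i=2: -4.8157·-4.5903 − -2.7248·0.3705 = +23.1151 (running +25.6092)
  i=3: -2.7248·0.2772 − 3.1283·-4.5903 = +13.6043 (running +39.2134)
Area = |Σ|/2 = |39.2134|/2 = 19.6067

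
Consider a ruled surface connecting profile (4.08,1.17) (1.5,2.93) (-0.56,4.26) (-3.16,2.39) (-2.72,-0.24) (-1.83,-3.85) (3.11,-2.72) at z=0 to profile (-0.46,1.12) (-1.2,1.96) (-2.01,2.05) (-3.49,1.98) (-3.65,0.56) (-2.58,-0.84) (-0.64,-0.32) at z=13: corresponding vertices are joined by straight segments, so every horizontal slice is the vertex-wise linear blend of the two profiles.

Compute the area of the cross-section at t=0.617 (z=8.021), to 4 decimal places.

Area at t=0.617: 16.4833

Cross-section at t=0.617: each vertex is (1-t)·p0[i] + t·p1[i].
  v1: (1-0.617)·(4.08,1.17) + 0.617·(-0.46,1.12) = (1.2788,1.1392)
  v2: (1-0.617)·(1.5,2.93) + 0.617·(-1.2,1.96) = (-0.1659,2.3315)
  v3: (1-0.617)·(-0.56,4.26) + 0.617·(-2.01,2.05) = (-1.4546,2.8964)
  v4: (1-0.617)·(-3.16,2.39) + 0.617·(-3.49,1.98) = (-3.3636,2.1370)
  v5: (1-0.617)·(-2.72,-0.24) + 0.617·(-3.65,0.56) = (-3.2938,0.2536)
  v6: (1-0.617)·(-1.83,-3.85) + 0.617·(-2.58,-0.84) = (-2.2927,-1.9928)
  v7: (1-0.617)·(3.11,-2.72) + 0.617·(-0.64,-0.32) = (0.7963,-1.2392)
Shoelace sum Σ(x_i·y_{i+1} − x_{i+1}·y_i):
  i=1: 1.2788·2.3315 − -0.1659·1.1392 = +3.1706 (running +3.1706)
  i=2: -0.1659·2.8964 − -1.4546·2.3315 = +2.9110 (running +6.0816)
  i=3: -1.4546·2.1370 − -3.3636·2.8964 = +6.6338 (running +12.7154)
  i=4: -3.3636·0.2536 − -3.2938·2.1370 = +6.1860 (running +18.9014)
  i=5: -3.2938·-1.9928 − -2.2927·0.2536 = +7.1454 (running +26.0468)
  i=6: -2.2927·-1.2392 − 0.7963·-1.9928 = +4.4280 (running +30.4748)
  i=7: 0.7963·1.1392 − 1.2788·-1.2392 = +2.4918 (running +32.9665)
Area = |Σ|/2 = |32.9665|/2 = 16.4833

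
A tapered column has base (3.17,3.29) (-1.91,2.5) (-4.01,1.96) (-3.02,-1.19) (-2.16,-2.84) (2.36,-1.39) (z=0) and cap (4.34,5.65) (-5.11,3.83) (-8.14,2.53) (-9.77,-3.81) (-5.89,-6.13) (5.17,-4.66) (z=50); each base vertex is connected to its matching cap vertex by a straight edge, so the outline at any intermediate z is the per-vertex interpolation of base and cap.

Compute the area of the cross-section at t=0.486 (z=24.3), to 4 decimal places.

Cross-section at t=0.486: each vertex is (1-t)·p0[i] + t·p1[i].
  v1: (1-0.486)·(3.17,3.29) + 0.486·(4.34,5.65) = (3.7386,4.4370)
  v2: (1-0.486)·(-1.91,2.5) + 0.486·(-5.11,3.83) = (-3.4652,3.1464)
  v3: (1-0.486)·(-4.01,1.96) + 0.486·(-8.14,2.53) = (-6.0172,2.2370)
  v4: (1-0.486)·(-3.02,-1.19) + 0.486·(-9.77,-3.81) = (-6.3005,-2.4633)
  v5: (1-0.486)·(-2.16,-2.84) + 0.486·(-5.89,-6.13) = (-3.9728,-4.4389)
  v6: (1-0.486)·(2.36,-1.39) + 0.486·(5.17,-4.66) = (3.7257,-2.9792)
Shoelace sum Σ(x_i·y_{i+1} − x_{i+1}·y_i):
  i=1: 3.7386·3.1464 − -3.4652·4.4370 = +27.1381 (running +27.1381)
  i=2: -3.4652·2.2370 − -6.0172·3.1464 = +11.1806 (running +38.3187)
  i=3: -6.0172·-2.4633 − -6.3005·2.2370 = +28.9166 (running +67.2353)
  i=4: -6.3005·-4.4389 − -3.9728·-2.4633 = +18.1813 (running +85.4166)
  i=5: -3.9728·-2.9792 − 3.7257·-4.4389 = +28.3738 (running +113.7904)
  i=6: 3.7257·4.4370 − 3.7386·-2.9792 = +27.6688 (running +141.4591)
Area = |Σ|/2 = |141.4591|/2 = 70.7296

Area at t=0.486: 70.7296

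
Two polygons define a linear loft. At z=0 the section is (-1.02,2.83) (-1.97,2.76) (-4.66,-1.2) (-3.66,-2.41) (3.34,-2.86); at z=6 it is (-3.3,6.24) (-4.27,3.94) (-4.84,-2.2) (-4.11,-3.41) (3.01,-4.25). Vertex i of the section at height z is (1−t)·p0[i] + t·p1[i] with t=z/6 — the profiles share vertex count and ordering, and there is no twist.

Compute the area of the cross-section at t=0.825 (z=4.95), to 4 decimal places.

Cross-section at t=0.825: each vertex is (1-t)·p0[i] + t·p1[i].
  v1: (1-0.825)·(-1.02,2.83) + 0.825·(-3.3,6.24) = (-2.9010,5.6433)
  v2: (1-0.825)·(-1.97,2.76) + 0.825·(-4.27,3.94) = (-3.8675,3.7335)
  v3: (1-0.825)·(-4.66,-1.2) + 0.825·(-4.84,-2.2) = (-4.8085,-2.0250)
  v4: (1-0.825)·(-3.66,-2.41) + 0.825·(-4.11,-3.41) = (-4.0312,-3.2350)
  v5: (1-0.825)·(3.34,-2.86) + 0.825·(3.01,-4.25) = (3.0677,-4.0067)
Shoelace sum Σ(x_i·y_{i+1} − x_{i+1}·y_i):
  i=1: -2.9010·3.7335 − -3.8675·5.6433 = +10.9944 (running +10.9944)
  i=2: -3.8675·-2.0250 − -4.8085·3.7335 = +25.7842 (running +36.7786)
  i=3: -4.8085·-3.2350 − -4.0312·-2.0250 = +7.3922 (running +44.1708)
  i=4: -4.0312·-4.0067 − 3.0677·-3.2350 = +26.0764 (running +70.2472)
  i=5: 3.0677·5.6433 − -2.9010·-4.0067 = +5.6885 (running +75.9357)
Area = |Σ|/2 = |75.9357|/2 = 37.9679

Area at t=0.825: 37.9679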